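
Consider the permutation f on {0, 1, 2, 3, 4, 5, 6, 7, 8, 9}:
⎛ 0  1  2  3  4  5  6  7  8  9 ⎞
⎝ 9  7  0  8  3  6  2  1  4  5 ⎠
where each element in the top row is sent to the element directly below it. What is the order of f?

Decomposing into disjoint cycles gives cycle lengths 5, 3, 2.
The order is lcm(5, 3, 2) = 30.

30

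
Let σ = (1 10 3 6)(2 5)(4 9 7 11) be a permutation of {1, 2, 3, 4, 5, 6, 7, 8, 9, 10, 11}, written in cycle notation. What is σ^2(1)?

3

1 lies in the 4-cycle (1 10 3 6).
Stepping 2 places around the cycle: 1 → 10 → 3.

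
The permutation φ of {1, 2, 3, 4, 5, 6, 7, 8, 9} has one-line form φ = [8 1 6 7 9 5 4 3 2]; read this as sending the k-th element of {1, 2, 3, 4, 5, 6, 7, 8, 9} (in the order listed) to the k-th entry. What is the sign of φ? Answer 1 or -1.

In disjoint-cycle form the cycle lengths are 7, 2.
A cycle of length ℓ contributes ℓ−1 transpositions, so φ is a product of 6 + 1 = 7 transpositions — odd.

-1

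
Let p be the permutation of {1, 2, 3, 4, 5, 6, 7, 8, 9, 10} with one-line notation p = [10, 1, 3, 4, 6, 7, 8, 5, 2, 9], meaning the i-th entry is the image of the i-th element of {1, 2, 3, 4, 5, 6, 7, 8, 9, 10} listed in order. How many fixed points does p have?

The fixed points (elements with p(x) = x) are {3, 4}, so there are 2.

2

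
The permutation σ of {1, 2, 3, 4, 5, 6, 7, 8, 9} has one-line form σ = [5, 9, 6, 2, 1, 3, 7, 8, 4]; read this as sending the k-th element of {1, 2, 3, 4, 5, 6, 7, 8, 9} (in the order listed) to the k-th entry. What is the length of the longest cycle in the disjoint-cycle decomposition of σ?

Decomposing into disjoint cycles gives (1, 5)(2, 9, 4)(3, 6); the longest has length 3.

3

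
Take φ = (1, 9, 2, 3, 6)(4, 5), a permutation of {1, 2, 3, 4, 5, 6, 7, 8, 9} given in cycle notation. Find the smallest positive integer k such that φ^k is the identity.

The disjoint cycles have lengths 5, 2, 1, 1.
The order is lcm(5, 2) = 10.

10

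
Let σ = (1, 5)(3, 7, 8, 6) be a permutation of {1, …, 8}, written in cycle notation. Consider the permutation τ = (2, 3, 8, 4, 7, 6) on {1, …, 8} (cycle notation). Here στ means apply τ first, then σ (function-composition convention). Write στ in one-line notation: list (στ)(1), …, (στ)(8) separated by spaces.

(στ)(x) = σ(τ(x)). Computing each image: σ(τ(1)) = σ(1) = 5, σ(τ(2)) = σ(3) = 7, σ(τ(3)) = σ(8) = 6, σ(τ(4)) = σ(7) = 8, σ(τ(5)) = σ(5) = 1, σ(τ(6)) = σ(2) = 2, σ(τ(7)) = σ(6) = 3, σ(τ(8)) = σ(4) = 4.
Hence στ = [5 7 6 8 1 2 3 4].

5 7 6 8 1 2 3 4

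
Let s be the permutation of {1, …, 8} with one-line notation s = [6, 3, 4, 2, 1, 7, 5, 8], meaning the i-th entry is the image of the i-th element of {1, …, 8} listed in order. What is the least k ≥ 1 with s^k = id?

Writing s as disjoint cycles, the cycle lengths are 4, 3, 1.
Since disjoint cycles commute, ord(s) = lcm(4, 3) = 12.

12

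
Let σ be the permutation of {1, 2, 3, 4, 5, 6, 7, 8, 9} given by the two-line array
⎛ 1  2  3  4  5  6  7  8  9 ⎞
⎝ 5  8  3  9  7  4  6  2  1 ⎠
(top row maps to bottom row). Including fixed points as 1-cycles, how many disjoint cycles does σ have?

The cycle decomposition is (1, 5, 7, 6, 4, 9)(2, 8)(3), which has 3 cycles (counting 1-cycles).

3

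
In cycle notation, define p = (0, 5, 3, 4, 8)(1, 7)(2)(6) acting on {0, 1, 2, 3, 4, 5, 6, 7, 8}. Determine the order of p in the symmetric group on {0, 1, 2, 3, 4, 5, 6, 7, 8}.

The disjoint cycles have lengths 5, 2, 1, 1.
The order is lcm(5, 2) = 10.

10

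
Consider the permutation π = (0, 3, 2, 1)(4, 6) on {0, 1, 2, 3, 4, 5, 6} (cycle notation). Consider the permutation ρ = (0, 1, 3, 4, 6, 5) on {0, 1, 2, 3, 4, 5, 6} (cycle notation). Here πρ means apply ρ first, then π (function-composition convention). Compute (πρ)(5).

First apply ρ: ρ(5) = 0, then π(0) = 3. Thus (πρ)(5) = 3.

3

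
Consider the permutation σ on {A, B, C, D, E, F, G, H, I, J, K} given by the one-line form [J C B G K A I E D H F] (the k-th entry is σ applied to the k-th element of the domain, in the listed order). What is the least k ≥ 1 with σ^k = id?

The disjoint-cycle form of σ has cycle lengths 6, 3, 2.
The order is lcm(6, 3, 2) = 6.

6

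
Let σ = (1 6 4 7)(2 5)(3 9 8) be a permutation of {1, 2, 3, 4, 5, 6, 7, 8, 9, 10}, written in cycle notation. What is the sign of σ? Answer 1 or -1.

The cycle lengths are 4, 3, 2, 1.
A cycle of length ℓ contributes ℓ−1 transpositions, so σ is a product of 3 + 2 + 1 = 6 transpositions — even.

1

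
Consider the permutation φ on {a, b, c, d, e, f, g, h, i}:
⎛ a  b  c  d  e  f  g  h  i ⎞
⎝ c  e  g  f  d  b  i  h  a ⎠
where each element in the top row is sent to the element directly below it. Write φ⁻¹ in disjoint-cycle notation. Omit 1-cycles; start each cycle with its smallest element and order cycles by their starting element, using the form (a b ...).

First write φ in disjoint cycles: (a c g i)(b e d f).
The inverse reverses every cycle; in canonical form, φ⁻¹ = (a i g c)(b f d e).

(a i g c)(b f d e)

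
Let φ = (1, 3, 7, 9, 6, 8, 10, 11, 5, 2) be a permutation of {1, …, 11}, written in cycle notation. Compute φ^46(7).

7 lies in the 10-cycle (1, 3, 7, 9, 6, 8, 10, 11, 5, 2).
Since the cycle has length 10, φ^46 acts on it the same as φ^6 (46 mod 10 = 6).
Stepping 6 places around the cycle: 7 → 9 → 6 → 8 → 10 → 11 → 5.

5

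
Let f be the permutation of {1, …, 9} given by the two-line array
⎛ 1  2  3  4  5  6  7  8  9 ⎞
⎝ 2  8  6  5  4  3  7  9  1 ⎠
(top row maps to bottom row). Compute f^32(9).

Tracing 9 → 1 → … returns to 9 after 4 steps, so 9 lies in a 4-cycle (1 2 8 9).
Powers repeat with period 4 on this cycle, and 32 mod 4 = 0, so f^32(9) = f^0(9).
So f^32(9) = 9.

9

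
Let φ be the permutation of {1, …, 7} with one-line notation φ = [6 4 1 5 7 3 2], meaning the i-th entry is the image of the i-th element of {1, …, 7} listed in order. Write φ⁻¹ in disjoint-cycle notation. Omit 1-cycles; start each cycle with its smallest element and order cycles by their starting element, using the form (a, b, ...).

The cycle decomposition of φ is (1, 6, 3)(2, 4, 5, 7).
The inverse reverses every cycle; in canonical form, φ⁻¹ = (1, 3, 6)(2, 7, 5, 4).

(1, 3, 6)(2, 7, 5, 4)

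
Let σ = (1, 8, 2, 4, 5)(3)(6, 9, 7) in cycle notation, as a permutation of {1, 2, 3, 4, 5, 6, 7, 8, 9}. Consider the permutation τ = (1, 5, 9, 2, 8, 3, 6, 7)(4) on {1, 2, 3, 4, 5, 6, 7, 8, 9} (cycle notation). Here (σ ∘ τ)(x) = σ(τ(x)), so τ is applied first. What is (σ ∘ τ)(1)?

1

First apply τ: τ(1) = 5, then σ(5) = 1. Thus (σ ∘ τ)(1) = 1.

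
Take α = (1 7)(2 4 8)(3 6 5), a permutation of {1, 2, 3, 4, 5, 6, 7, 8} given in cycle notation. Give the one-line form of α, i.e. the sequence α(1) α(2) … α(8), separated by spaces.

7 4 6 8 3 5 1 2

Each element maps to the next entry in its cycle (wrapping to the front): 1→7, 2→4, 3→6, 4→8, 5→3, 6→5, 7→1, 8→2.
Listing these in domain order gives 7 4 6 8 3 5 1 2.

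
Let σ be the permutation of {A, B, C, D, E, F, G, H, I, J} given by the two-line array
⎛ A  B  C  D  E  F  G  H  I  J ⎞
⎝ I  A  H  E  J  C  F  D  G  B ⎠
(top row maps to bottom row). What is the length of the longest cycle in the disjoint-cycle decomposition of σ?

Decomposing into disjoint cycles gives (A, I, G, F, C, H, D, E, J, B); the longest has length 10.

10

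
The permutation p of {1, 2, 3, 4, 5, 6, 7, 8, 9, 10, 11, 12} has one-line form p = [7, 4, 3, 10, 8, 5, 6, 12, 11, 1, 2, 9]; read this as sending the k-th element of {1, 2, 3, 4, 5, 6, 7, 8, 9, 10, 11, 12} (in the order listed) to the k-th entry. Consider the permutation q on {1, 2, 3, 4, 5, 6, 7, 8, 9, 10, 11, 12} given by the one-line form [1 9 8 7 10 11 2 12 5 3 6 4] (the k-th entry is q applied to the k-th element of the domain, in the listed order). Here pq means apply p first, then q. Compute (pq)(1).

2

(pq)(1) = q(p(1)). p(1) = 7, then q(7) = 2. So (pq)(1) = 2.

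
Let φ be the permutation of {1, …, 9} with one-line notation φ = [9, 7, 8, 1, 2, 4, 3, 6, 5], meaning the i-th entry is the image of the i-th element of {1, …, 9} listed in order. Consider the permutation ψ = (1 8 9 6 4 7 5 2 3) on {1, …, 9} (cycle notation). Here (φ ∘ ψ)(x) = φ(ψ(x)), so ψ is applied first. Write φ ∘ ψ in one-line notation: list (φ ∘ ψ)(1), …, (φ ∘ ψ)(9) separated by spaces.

6 8 9 3 7 1 2 5 4

Chase each element through ψ then φ: 1 → 8 → 6; 2 → 3 → 8; 3 → 1 → 9; 4 → 7 → 3; 5 → 2 → 7; 6 → 4 → 1; 7 → 5 → 2; 8 → 9 → 5; 9 → 6 → 4.
So φ ∘ ψ in one-line form is 6 8 9 3 7 1 2 5 4.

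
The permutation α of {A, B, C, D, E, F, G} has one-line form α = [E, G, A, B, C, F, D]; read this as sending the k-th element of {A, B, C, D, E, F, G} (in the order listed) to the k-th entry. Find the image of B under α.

B is element number 2 of the domain, and entry number 2 of the one-line form is G, so α(B) = G.

G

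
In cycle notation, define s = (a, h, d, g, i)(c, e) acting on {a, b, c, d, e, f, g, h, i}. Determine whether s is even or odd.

odd

The cycle lengths are 5, 2, 1, 1.
A cycle is odd iff its length is even; s has 1 even-length cycle, so sgn(s) = (−1)^1 and s is odd.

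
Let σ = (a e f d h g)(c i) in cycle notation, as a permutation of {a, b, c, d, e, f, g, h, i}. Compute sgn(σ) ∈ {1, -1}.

The cycle lengths are 6, 2, 1.
A cycle is odd iff its length is even; σ has 2 even-length cycles, so sgn(σ) = (−1)^2 and σ is even.

1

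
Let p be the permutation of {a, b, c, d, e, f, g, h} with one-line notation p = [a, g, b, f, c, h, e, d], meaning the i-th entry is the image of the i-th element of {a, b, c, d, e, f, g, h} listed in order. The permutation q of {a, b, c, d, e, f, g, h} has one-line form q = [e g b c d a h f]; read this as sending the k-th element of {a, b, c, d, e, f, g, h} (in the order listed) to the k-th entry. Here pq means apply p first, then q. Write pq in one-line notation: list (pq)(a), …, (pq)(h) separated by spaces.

e h g a b f d c

Chase each element through p then q: a → a → e; b → g → h; c → b → g; d → f → a; e → c → b; f → h → f; g → e → d; h → d → c.
Collecting the images, pq = [e h g a b f d c].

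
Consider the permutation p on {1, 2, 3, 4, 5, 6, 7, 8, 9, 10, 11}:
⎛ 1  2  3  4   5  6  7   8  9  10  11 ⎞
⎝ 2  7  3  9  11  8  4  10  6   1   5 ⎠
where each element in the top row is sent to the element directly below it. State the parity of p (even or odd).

In disjoint-cycle form the cycle lengths are 8, 2, 1.
A cycle of length ℓ contributes ℓ−1 transpositions, so p is a product of 7 + 1 = 8 transpositions — even.

even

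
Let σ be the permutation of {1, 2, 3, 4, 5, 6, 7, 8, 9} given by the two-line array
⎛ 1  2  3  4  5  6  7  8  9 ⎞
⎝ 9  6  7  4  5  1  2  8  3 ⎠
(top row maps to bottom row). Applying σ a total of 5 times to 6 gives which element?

2

Tracing 6 → 1 → … returns to 6 after 6 steps, so 6 lies in a 6-cycle (1, 9, 3, 7, 2, 6).
Advancing 5 steps from 6: 6 → 1 → 9 → 3 → 7 → 2.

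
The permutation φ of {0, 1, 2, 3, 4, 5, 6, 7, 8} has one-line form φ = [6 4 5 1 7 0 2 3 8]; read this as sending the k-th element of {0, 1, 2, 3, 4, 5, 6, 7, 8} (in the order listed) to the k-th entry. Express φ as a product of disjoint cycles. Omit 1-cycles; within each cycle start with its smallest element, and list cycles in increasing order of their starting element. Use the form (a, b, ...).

Start at 0 and follow images: 0 → 6 → 2 → 5 → 0, giving the cycle (0, 6, 2, 5).
Continuing from each remaining unvisited element yields (0, 6, 2, 5)(1, 4, 7, 3).

(0, 6, 2, 5)(1, 4, 7, 3)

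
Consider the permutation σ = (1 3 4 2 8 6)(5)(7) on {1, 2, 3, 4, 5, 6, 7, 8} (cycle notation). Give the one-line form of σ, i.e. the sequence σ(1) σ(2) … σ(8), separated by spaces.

Reading each image from the cycles: 1↦3, 2↦8, 3↦4, 4↦2, 5↦5, 6↦1, 7↦7, 8↦6.
Listing these in domain order gives 3 8 4 2 5 1 7 6.

3 8 4 2 5 1 7 6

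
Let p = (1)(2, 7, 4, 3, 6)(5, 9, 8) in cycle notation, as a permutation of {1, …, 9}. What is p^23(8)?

8 lies in the 3-cycle (5, 9, 8).
Powers repeat with period 3 on this cycle, and 23 mod 3 = 2, so p^23(8) = p^2(8).
Stepping 2 places around the cycle: 8 → 5 → 9.

9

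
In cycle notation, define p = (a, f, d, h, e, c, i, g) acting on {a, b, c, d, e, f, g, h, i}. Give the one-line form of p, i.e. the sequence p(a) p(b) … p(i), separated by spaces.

Reading each image from the cycles: a→f, b→b, c→i, d→h, e→c, f→d, g→a, h→e, i→g.
Listing these in domain order gives f b i h c d a e g.

f b i h c d a e g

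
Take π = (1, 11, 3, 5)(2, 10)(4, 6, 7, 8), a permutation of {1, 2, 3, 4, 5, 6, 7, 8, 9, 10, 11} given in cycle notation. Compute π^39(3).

11

3 lies in the 4-cycle (1, 11, 3, 5).
Powers repeat with period 4 on this cycle, and 39 mod 4 = 3, so π^39(3) = π^3(3).
Advancing 3 steps from 3: 3 → 5 → 1 → 11.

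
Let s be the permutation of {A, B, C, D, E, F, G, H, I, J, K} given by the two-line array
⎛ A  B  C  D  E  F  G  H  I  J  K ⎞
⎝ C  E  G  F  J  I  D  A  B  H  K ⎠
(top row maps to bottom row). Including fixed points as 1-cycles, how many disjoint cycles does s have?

2

The cycle decomposition is (A C G D F I B E J H)(K), which has 2 cycles (counting 1-cycles).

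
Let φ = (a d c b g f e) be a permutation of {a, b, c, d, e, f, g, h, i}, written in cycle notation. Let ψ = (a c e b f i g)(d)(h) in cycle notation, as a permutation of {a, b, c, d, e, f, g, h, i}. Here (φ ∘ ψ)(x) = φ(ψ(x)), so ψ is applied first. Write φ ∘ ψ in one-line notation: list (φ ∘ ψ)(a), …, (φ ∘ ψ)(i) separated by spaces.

(φ ∘ ψ)(x) = φ(ψ(x)). Computing each image: φ(ψ(a)) = φ(c) = b, φ(ψ(b)) = φ(f) = e, φ(ψ(c)) = φ(e) = a, φ(ψ(d)) = φ(d) = c, φ(ψ(e)) = φ(b) = g, φ(ψ(f)) = φ(i) = i, φ(ψ(g)) = φ(a) = d, φ(ψ(h)) = φ(h) = h, φ(ψ(i)) = φ(g) = f.
Hence φ ∘ ψ = [b e a c g i d h f].

b e a c g i d h f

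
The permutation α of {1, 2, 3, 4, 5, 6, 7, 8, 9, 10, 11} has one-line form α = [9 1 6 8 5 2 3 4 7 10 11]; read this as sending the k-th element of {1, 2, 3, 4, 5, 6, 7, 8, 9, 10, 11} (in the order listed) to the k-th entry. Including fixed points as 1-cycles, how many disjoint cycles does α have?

The cycle decomposition is (1 9 7 3 6 2)(4 8)(5)(10)(11), which has 5 cycles (counting 1-cycles).

5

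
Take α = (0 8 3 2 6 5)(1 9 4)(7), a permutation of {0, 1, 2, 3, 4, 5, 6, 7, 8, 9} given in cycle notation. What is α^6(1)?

1

1 lies in the 3-cycle (1 9 4).
Powers repeat with period 3 on this cycle, and 6 mod 3 = 0, so α^6(1) = α^0(1).
So α^6(1) = 1.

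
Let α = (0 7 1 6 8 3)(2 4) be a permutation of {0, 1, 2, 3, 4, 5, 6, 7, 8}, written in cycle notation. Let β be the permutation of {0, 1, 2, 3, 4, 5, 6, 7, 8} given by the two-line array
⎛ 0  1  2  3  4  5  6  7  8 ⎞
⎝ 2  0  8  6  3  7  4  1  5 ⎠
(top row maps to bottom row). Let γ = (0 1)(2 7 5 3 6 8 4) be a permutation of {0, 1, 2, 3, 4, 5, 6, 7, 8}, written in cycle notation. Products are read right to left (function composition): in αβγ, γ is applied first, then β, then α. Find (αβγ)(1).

(αβγ)(1) = α(β(γ(1))). γ(1) = 0, then β(0) = 2, then α(2) = 4, so the result is 4.

4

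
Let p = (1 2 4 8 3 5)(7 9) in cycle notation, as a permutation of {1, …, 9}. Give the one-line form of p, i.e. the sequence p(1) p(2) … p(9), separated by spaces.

2 4 5 8 1 6 9 3 7

Image by image: 1↦2, 2↦4, 3↦5, 4↦8, 5↦1, 6↦6, 7↦9, 8↦3, 9↦7.
Listing these in domain order gives 2 4 5 8 1 6 9 3 7.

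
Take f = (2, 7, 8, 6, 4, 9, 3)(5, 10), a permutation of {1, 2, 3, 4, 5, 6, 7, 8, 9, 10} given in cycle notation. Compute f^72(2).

8

2 lies in the 7-cycle (2, 7, 8, 6, 4, 9, 3).
On a 7-cycle, f^7 is the identity, so f^72 = f^2 there (72 ≡ 2 mod 7).
Advancing 2 steps from 2: 2 → 7 → 8.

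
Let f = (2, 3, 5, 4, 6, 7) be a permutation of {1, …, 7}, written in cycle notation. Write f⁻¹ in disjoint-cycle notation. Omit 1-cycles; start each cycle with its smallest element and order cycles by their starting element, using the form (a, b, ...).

Inverting a permutation written in cycle notation just reverses the order within every cycle.
After reversing and putting each cycle's least element first, f⁻¹ = (2, 7, 6, 4, 5, 3).

(2, 7, 6, 4, 5, 3)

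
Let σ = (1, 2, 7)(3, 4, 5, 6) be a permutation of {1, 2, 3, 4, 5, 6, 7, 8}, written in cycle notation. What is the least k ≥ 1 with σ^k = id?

The cycle type of σ is (4, 3, 1).
The order of σ is the least common multiple of its cycle lengths: lcm(4, 3) = 12.

12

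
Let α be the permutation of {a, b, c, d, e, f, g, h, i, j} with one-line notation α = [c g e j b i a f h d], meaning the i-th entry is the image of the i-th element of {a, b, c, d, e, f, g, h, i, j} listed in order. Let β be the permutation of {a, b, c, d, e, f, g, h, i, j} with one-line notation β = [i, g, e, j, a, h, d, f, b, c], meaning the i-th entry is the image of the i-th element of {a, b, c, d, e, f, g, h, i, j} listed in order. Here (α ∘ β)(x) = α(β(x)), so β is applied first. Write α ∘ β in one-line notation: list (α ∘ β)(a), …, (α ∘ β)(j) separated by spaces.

For each element, apply β then α: a → i → h; b → g → a; c → e → b; d → j → d; e → a → c; f → h → f; g → d → j; h → f → i; i → b → g; j → c → e.
So α ∘ β in one-line form is h a b d c f j i g e.

h a b d c f j i g e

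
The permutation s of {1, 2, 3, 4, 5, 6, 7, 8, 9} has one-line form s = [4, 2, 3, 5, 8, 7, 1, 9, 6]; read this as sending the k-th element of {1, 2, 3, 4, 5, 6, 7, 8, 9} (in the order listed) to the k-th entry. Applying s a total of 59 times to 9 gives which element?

Tracing 9 → 6 → … returns to 9 after 7 steps, so 9 lies in a 7-cycle (1 4 5 8 9 6 7).
Powers repeat with period 7 on this cycle, and 59 mod 7 = 3, so s^59(9) = s^3(9).
Stepping 3 places around the cycle: 9 → 6 → 7 → 1.

1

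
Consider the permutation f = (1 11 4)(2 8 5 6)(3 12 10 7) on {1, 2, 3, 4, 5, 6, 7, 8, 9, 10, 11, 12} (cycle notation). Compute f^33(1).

1 lies in the 3-cycle (1 11 4).
On a 3-cycle, f^3 is the identity, so f^33 = f^0 there (33 ≡ 0 mod 3).
So f^33(1) = 1.

1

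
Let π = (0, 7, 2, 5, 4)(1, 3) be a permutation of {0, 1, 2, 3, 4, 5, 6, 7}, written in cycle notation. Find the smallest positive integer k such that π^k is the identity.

10

The cycle type of π is (5, 2, 1).
Since disjoint cycles commute, ord(π) = lcm(5, 2) = 10.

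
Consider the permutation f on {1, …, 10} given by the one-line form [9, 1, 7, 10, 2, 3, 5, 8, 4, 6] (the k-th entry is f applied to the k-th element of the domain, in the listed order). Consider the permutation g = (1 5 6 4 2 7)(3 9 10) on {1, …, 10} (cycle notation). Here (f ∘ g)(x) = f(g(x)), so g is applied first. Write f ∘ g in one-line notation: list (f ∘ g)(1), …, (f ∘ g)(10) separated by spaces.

For each element, apply g then f: 1 → 5 → 2; 2 → 7 → 5; 3 → 9 → 4; 4 → 2 → 1; 5 → 6 → 3; 6 → 4 → 10; 7 → 1 → 9; 8 → 8 → 8; 9 → 10 → 6; 10 → 3 → 7.
Collecting the images, f ∘ g = [2 5 4 1 3 10 9 8 6 7].

2 5 4 1 3 10 9 8 6 7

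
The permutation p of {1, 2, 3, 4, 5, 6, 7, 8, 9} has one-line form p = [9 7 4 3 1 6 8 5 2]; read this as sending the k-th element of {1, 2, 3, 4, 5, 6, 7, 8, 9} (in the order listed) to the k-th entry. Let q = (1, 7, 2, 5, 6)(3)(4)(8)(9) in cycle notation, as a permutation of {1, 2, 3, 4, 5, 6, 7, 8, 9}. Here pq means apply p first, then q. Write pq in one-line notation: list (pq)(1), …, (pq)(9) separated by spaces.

9 2 4 3 7 1 8 6 5

(pq)(x) = q(p(x)). Computing each image: q(p(1)) = q(9) = 9, q(p(2)) = q(7) = 2, q(p(3)) = q(4) = 4, q(p(4)) = q(3) = 3, q(p(5)) = q(1) = 7, q(p(6)) = q(6) = 1, q(p(7)) = q(8) = 8, q(p(8)) = q(5) = 6, q(p(9)) = q(2) = 5.
Hence pq = [9 2 4 3 7 1 8 6 5].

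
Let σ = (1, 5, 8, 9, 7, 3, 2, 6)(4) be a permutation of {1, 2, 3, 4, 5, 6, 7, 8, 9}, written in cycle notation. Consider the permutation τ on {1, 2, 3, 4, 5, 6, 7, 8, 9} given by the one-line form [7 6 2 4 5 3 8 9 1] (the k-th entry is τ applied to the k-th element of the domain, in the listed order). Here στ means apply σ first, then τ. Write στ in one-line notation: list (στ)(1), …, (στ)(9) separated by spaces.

5 3 6 4 9 7 2 1 8

Chase each element through σ then τ: 1 → 5 → 5; 2 → 6 → 3; 3 → 2 → 6; 4 → 4 → 4; 5 → 8 → 9; 6 → 1 → 7; 7 → 3 → 2; 8 → 9 → 1; 9 → 7 → 8.
So στ in one-line form is 5 3 6 4 9 7 2 1 8.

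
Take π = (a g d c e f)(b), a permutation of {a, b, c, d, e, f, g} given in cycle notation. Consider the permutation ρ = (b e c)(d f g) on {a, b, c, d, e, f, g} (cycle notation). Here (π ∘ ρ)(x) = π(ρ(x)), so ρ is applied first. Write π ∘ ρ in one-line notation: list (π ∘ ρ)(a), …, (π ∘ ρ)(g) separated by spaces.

g f b a e d c

Chase each element through ρ then π: a → a → g; b → e → f; c → b → b; d → f → a; e → c → e; f → g → d; g → d → c.
So π ∘ ρ in one-line form is g f b a e d c.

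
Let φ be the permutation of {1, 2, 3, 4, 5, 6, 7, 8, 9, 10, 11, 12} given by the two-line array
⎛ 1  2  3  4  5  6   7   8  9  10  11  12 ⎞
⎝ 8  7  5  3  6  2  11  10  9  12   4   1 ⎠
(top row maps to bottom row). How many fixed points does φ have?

1

The fixed points (elements with φ(x) = x) are {9}, so there is 1.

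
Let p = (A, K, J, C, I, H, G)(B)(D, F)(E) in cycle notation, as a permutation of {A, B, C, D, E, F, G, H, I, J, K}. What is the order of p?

The cycle type of p is (7, 2, 1, 1).
Since disjoint cycles commute, ord(p) = lcm(7, 2) = 14.

14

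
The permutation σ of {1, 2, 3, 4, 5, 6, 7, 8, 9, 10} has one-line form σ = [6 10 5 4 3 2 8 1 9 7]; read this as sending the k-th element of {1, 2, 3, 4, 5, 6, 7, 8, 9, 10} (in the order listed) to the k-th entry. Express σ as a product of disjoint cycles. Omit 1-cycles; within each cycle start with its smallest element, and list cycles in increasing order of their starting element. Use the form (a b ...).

Start at 1 and follow images: 1 → 6 → 2 → 10 → 7 → 8 → 1, giving the cycle (1 6 2 10 7 8).
Repeating from the next unused element and collecting all non-trivial cycles gives (1 6 2 10 7 8)(3 5).

(1 6 2 10 7 8)(3 5)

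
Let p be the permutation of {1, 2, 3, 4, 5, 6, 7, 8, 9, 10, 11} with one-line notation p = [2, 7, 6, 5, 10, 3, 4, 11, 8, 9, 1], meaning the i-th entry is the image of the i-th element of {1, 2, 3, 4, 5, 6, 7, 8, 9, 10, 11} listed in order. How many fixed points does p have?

No element satisfies p(x) = x, so there are 0 fixed points.

0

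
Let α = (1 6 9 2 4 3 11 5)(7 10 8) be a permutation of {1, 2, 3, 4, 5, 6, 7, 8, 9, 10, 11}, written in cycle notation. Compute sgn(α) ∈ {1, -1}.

The cycle lengths are 8, 3.
A cycle of length ℓ contributes ℓ−1 transpositions, so α is a product of 7 + 2 = 9 transpositions — odd.

-1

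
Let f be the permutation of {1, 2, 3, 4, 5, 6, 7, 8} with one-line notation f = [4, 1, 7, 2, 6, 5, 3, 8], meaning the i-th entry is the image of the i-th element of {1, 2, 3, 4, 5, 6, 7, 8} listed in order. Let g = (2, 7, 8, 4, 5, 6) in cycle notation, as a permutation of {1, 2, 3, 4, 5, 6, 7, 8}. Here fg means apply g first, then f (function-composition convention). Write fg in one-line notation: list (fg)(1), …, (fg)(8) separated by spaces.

4 3 7 6 5 1 8 2

(fg)(x) = f(g(x)). Computing each image: f(g(1)) = f(1) = 4, f(g(2)) = f(7) = 3, f(g(3)) = f(3) = 7, f(g(4)) = f(5) = 6, f(g(5)) = f(6) = 5, f(g(6)) = f(2) = 1, f(g(7)) = f(8) = 8, f(g(8)) = f(4) = 2.
Hence fg = [4 3 7 6 5 1 8 2].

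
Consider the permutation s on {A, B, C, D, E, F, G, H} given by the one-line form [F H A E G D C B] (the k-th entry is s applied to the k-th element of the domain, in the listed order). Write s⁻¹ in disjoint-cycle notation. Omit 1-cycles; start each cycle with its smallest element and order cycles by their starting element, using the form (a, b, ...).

First write s in disjoint cycles: (A, F, D, E, G, C)(B, H).
The inverse reverses every cycle; in canonical form, s⁻¹ = (A, C, G, E, D, F)(B, H).

(A, C, G, E, D, F)(B, H)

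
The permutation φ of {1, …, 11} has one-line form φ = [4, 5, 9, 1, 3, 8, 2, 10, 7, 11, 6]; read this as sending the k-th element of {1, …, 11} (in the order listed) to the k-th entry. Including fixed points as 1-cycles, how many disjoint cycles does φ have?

3

The cycle decomposition is (1 4)(2 5 3 9 7)(6 8 10 11), which has 3 cycles (counting 1-cycles).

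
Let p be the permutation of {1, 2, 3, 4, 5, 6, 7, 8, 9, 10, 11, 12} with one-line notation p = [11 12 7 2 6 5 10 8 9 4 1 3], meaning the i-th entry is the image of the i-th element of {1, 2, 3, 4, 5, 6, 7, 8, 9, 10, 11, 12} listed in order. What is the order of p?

6

Writing p as disjoint cycles, the cycle lengths are 6, 2, 2, 1, 1.
The order is lcm(6, 2, 2) = 6.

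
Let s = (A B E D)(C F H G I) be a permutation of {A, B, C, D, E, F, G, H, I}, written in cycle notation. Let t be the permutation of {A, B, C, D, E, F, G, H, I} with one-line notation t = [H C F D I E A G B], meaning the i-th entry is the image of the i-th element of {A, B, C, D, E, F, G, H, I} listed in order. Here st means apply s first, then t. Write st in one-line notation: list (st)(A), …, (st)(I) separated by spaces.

Chase each element through s then t: A → B → C; B → E → I; C → F → E; D → A → H; E → D → D; F → H → G; G → I → B; H → G → A; I → C → F.
Collecting the images, st = [C I E H D G B A F].

C I E H D G B A F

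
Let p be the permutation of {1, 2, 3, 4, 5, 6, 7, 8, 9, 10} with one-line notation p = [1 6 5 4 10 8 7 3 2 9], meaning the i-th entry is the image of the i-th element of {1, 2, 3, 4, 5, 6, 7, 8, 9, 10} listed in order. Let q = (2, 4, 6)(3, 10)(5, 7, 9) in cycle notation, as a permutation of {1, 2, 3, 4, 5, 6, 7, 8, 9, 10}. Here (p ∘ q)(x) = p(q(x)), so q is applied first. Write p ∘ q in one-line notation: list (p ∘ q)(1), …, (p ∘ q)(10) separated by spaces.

1 4 9 8 7 6 2 3 10 5

(p ∘ q)(x) = p(q(x)). Computing each image: p(q(1)) = p(1) = 1, p(q(2)) = p(4) = 4, p(q(3)) = p(10) = 9, p(q(4)) = p(6) = 8, p(q(5)) = p(7) = 7, p(q(6)) = p(2) = 6, p(q(7)) = p(9) = 2, p(q(8)) = p(8) = 3, p(q(9)) = p(5) = 10, p(q(10)) = p(3) = 5.
Hence p ∘ q = [1 4 9 8 7 6 2 3 10 5].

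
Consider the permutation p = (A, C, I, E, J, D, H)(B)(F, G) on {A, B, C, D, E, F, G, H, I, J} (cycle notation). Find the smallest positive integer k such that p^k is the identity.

The cycle type of p is (7, 2, 1).
The order of p is the least common multiple of its cycle lengths: lcm(7, 2) = 14.

14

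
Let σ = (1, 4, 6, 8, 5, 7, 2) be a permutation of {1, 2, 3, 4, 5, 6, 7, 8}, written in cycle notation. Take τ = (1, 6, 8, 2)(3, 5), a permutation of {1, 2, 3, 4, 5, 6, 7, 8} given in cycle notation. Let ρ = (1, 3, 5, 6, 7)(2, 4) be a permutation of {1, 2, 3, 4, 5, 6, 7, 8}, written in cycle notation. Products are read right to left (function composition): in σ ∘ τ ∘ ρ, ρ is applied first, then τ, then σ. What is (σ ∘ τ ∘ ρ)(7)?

8

(σ ∘ τ ∘ ρ)(7) = σ(τ(ρ(7))). ρ(7) = 1, then τ(1) = 6, then σ(6) = 8, so the result is 8.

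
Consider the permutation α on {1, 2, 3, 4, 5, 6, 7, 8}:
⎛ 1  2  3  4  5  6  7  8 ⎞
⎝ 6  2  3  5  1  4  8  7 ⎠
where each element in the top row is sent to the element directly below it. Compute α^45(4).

5

Tracing 4 → 5 → … returns to 4 after 4 steps, so 4 lies in a 4-cycle (1, 6, 4, 5).
Since the cycle has length 4, α^45 acts on it the same as α^1 (45 mod 4 = 1).
Stepping 1 place around the cycle: 4 → 5.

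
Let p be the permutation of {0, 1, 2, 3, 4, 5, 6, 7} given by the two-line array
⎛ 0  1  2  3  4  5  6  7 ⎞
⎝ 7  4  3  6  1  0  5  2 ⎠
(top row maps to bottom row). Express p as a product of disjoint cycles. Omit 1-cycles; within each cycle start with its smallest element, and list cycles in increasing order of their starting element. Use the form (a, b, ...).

(0, 7, 2, 3, 6, 5)(1, 4)

Iterating p from 0 gives 0 → 7 → 2 → 3 → 6 → 5 → 0; that is the 6-cycle (0, 7, 2, 3, 6, 5).
Repeating from the next unused element and collecting all non-trivial cycles gives (0, 7, 2, 3, 6, 5)(1, 4).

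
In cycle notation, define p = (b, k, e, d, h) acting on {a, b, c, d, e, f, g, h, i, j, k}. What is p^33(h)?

e

h lies in the 5-cycle (b, k, e, d, h).
Powers repeat with period 5 on this cycle, and 33 mod 5 = 3, so p^33(h) = p^3(h).
Stepping 3 places around the cycle: h → b → k → e.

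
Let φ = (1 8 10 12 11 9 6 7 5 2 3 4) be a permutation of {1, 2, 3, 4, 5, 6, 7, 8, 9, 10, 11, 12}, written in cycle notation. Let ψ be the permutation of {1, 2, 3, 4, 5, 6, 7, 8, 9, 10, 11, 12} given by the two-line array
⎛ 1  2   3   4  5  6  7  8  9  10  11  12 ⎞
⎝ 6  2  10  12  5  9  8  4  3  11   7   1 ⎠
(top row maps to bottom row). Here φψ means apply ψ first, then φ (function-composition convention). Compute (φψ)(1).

(φψ)(1) = φ(ψ(1)). ψ(1) = 6, then φ(6) = 7. So (φψ)(1) = 7.

7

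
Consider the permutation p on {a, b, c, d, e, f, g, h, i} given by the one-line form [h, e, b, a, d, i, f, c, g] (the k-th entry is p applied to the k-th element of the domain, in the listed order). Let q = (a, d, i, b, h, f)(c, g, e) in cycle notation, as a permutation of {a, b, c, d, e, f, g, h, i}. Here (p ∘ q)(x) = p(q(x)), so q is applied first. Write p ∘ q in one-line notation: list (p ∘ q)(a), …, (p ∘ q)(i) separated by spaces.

a c f g b h d i e

Chase each element through q then p: a → d → a; b → h → c; c → g → f; d → i → g; e → c → b; f → a → h; g → e → d; h → f → i; i → b → e.
Collecting the images, p ∘ q = [a c f g b h d i e].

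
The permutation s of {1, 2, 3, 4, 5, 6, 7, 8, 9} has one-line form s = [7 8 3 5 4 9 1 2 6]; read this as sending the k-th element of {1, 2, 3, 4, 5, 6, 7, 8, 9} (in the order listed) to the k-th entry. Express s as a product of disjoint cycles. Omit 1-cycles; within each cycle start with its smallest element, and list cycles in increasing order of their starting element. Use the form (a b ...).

Iterating s from 1 gives 1 → 7 → 1; that is the 2-cycle (1 7).
Repeating from the next unused element and collecting all non-trivial cycles gives (1 7)(2 8)(4 5)(6 9).

(1 7)(2 8)(4 5)(6 9)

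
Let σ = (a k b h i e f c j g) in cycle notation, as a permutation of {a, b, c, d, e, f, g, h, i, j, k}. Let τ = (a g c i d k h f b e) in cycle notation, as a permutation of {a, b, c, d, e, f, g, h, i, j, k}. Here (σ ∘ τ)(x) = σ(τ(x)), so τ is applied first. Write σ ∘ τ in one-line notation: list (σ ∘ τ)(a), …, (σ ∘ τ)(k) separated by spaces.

For each element, apply τ then σ: a → g → a; b → e → f; c → i → e; d → k → b; e → a → k; f → b → h; g → c → j; h → f → c; i → d → d; j → j → g; k → h → i.
So σ ∘ τ in one-line form is a f e b k h j c d g i.

a f e b k h j c d g i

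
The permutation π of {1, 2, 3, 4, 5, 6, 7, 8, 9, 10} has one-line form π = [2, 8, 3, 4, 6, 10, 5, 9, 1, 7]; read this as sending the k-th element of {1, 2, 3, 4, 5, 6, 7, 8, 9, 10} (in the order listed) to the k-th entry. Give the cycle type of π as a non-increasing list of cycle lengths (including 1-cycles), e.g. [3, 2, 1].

The disjoint cycles are (1 2 8 9)(3)(4)(5 6 10 7), with lengths 4, 4, 1, 1 in non-increasing order.

[4, 4, 1, 1]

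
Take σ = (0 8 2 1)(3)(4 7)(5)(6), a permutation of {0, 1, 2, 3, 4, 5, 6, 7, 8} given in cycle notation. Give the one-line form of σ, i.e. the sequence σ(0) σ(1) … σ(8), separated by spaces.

Reading each image from the cycles: 0→8, 1→0, 2→1, 3→3, 4→7, 5→5, 6→6, 7→4, 8→2.
So the one-line form is 8 0 1 3 7 5 6 4 2.

8 0 1 3 7 5 6 4 2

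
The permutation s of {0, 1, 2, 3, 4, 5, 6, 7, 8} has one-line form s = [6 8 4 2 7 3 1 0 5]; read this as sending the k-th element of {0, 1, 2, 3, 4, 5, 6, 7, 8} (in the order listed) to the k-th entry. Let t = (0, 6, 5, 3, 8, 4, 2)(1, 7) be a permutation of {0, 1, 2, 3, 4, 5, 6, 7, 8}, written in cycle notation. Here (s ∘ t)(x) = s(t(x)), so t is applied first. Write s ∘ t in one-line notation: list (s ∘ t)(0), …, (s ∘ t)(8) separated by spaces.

1 0 6 5 4 2 3 8 7

For each element, apply t then s: 0 → 6 → 1; 1 → 7 → 0; 2 → 0 → 6; 3 → 8 → 5; 4 → 2 → 4; 5 → 3 → 2; 6 → 5 → 3; 7 → 1 → 8; 8 → 4 → 7.
So s ∘ t in one-line form is 1 0 6 5 4 2 3 8 7.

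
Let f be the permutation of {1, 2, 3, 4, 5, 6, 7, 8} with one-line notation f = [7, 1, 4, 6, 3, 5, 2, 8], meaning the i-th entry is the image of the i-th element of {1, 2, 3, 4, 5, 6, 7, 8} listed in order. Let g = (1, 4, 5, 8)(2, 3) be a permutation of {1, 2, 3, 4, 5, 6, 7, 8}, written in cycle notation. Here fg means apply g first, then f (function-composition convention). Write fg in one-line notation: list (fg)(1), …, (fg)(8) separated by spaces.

For each element, apply g then f: 1 → 4 → 6; 2 → 3 → 4; 3 → 2 → 1; 4 → 5 → 3; 5 → 8 → 8; 6 → 6 → 5; 7 → 7 → 2; 8 → 1 → 7.
Collecting the images, fg = [6 4 1 3 8 5 2 7].

6 4 1 3 8 5 2 7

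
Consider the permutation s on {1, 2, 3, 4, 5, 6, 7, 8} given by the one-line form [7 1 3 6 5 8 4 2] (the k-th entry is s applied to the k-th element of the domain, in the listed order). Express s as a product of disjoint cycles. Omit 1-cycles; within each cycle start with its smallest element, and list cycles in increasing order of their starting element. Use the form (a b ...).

(1 7 4 6 8 2)

Start at 1 and follow images: 1 → 7 → 4 → 6 → 8 → 2 → 1, giving the cycle (1 7 4 6 8 2).
Repeating from the next unused element and collecting all non-trivial cycles gives (1 7 4 6 8 2).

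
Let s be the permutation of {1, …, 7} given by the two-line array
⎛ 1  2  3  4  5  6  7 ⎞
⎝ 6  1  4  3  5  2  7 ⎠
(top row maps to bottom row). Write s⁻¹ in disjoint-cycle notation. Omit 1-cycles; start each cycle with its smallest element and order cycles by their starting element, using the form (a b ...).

(1 2 6)(3 4)

The cycle decomposition of s is (1 6 2)(3 4).
Reversing each cycle (and rotating so the smallest element leads) gives s⁻¹ = (1 2 6)(3 4).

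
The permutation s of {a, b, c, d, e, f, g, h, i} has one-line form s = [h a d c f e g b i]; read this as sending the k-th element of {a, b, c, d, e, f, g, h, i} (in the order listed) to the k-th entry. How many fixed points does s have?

The fixed points (elements with s(x) = x) are {g, i}, so there are 2.

2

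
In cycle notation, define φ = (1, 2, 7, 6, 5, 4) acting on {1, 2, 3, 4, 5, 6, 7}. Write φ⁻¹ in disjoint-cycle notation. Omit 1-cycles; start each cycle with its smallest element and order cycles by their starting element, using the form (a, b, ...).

(1, 4, 5, 6, 7, 2)

The inverse reverses each cycle.
Reversing each cycle of φ and rotating so the smallest element leads gives (1, 4, 5, 6, 7, 2).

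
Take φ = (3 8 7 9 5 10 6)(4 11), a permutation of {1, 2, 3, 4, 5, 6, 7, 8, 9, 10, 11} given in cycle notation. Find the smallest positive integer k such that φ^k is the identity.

The cycle type of φ is (7, 2, 1, 1).
The order is lcm(7, 2) = 14.

14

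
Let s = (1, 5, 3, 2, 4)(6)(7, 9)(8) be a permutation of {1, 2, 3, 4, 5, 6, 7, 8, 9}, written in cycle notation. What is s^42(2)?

2 lies in the 5-cycle (1, 5, 3, 2, 4).
On a 5-cycle, s^5 is the identity, so s^42 = s^2 there (42 ≡ 2 mod 5).
Advancing 2 steps from 2: 2 → 4 → 1.

1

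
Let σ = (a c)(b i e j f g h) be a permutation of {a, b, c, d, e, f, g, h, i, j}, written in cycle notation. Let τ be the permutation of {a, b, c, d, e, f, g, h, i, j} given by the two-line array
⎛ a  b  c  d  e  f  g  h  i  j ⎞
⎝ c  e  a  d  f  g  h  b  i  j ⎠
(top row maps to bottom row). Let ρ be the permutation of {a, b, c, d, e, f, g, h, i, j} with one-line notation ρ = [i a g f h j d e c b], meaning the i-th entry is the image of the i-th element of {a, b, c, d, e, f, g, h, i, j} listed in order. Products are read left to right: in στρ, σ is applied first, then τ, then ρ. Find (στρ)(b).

Apply the permutations in order: σ(b) = i, then τ(i) = i, then ρ(i) = c. So (στρ)(b) = c.

c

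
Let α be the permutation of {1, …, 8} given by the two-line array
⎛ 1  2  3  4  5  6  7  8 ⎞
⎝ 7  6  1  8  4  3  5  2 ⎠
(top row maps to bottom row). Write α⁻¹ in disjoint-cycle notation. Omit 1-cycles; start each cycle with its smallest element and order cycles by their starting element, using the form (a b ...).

(1 3 6 2 8 4 5 7)

The cycle decomposition of α is (1 7 5 4 8 2 6 3).
The inverse reverses every cycle; in canonical form, α⁻¹ = (1 3 6 2 8 4 5 7).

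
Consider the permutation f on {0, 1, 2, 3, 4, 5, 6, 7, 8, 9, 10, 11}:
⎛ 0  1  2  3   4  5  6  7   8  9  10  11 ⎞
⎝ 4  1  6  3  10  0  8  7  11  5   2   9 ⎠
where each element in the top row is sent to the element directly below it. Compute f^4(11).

Tracing 11 → 9 → … returns to 11 after 9 steps, so 11 lies in a 9-cycle (0, 4, 10, 2, 6, 8, 11, 9, 5).
Advancing 4 steps from 11: 11 → 9 → 5 → 0 → 4.

4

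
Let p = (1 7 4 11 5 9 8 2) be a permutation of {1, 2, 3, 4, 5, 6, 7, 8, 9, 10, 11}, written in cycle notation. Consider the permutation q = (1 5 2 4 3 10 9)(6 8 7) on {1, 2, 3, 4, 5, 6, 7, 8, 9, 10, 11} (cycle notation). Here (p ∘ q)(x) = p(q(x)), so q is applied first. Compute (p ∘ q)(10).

(p ∘ q)(10) = p(q(10)). q(10) = 9, then p(9) = 8. So (p ∘ q)(10) = 8.

8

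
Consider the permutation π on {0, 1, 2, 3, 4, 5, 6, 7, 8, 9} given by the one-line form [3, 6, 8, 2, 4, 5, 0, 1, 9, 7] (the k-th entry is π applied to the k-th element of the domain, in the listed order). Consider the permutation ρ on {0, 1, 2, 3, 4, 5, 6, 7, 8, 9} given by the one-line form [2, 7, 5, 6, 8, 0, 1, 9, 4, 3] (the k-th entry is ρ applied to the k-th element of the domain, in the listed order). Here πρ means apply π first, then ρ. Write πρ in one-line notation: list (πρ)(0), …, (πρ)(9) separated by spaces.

6 1 4 5 8 0 2 7 3 9

(πρ)(x) = ρ(π(x)). Computing each image: ρ(π(0)) = ρ(3) = 6, ρ(π(1)) = ρ(6) = 1, ρ(π(2)) = ρ(8) = 4, ρ(π(3)) = ρ(2) = 5, ρ(π(4)) = ρ(4) = 8, ρ(π(5)) = ρ(5) = 0, ρ(π(6)) = ρ(0) = 2, ρ(π(7)) = ρ(1) = 7, ρ(π(8)) = ρ(9) = 3, ρ(π(9)) = ρ(7) = 9.
Hence πρ = [6 1 4 5 8 0 2 7 3 9].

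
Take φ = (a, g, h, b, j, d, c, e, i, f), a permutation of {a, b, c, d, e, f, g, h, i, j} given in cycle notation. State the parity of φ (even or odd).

odd

The cycle lengths are 10.
A cycle is odd iff its length is even; φ has 1 even-length cycle, so sgn(φ) = (−1)^1 and φ is odd.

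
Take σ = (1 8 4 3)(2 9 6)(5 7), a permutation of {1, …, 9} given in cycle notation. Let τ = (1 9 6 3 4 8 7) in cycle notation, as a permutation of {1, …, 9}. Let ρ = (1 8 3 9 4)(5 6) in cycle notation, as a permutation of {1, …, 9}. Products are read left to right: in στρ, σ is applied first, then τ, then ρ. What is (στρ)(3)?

(στρ)(3) = ρ(τ(σ(3))). σ(3) = 1, then τ(1) = 9, then ρ(9) = 4, so the result is 4.

4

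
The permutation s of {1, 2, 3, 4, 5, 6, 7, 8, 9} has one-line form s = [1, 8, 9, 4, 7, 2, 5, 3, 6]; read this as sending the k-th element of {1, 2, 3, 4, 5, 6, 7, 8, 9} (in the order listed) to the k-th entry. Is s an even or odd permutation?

In disjoint-cycle form the cycle lengths are 5, 2, 1, 1.
A cycle of length ℓ contributes ℓ−1 transpositions, so s is a product of 4 + 1 = 5 transpositions — odd.

odd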